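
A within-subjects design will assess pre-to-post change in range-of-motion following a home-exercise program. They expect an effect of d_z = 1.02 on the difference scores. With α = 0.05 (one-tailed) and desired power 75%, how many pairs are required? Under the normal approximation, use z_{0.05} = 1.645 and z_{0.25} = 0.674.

For a paired (one-sample on differences) test: n = ((z_{α} + z_β) / d)².
z_{α} + z_β = 1.645 + 0.674 = 2.319.
n = (2.319 / 1.02)² = 2.274² = 5.17.
Round up.

n = 6 pairs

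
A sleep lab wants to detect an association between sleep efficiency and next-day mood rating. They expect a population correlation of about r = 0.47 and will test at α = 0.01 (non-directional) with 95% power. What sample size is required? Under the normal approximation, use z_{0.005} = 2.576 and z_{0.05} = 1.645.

n = 72

Fisher's z: C = ½·ln((1+r)/(1−r)) = ½·ln(2.7736) = 0.5101.
n = ((z_{α/2} + z_β)/C)² + 3.
(2.576 + 1.645) / 0.5101 = 4.221 / 0.5101 = 8.275.
n = 8.275² + 3 = 68.47 + 3 = 71.5.
Round up.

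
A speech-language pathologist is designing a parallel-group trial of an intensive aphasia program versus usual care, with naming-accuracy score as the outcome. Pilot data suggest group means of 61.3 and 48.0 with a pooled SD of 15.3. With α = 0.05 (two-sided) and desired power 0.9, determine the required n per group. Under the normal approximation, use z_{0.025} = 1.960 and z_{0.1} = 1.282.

Cohen's d = |M₁ − M₂| / SD_pooled = |61.3 − 48.0| / 15.3 = 13.3 / 15.3 = 0.869.
For two independent groups with equal n: n = 2·((z_{α/2} + z_β) / d)².
z_{α/2} + z_β = 1.960 + 1.282 = 3.242.
n = 2 × (3.242 / 0.869)² = 2 × 3.731² = 2 × 13.92 = 27.8.
Round up to the next whole participant.

n = 28 per group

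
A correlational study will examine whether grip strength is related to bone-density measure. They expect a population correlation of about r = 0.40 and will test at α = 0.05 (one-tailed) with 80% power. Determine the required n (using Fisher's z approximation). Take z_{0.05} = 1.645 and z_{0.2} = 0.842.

Fisher's z: C = ½·ln((1+r)/(1−r)) = ½·ln(2.3333) = 0.4236.
n = ((z_{α} + z_β)/C)² + 3.
(1.645 + 0.842) / 0.4236 = 2.487 / 0.4236 = 5.871.
n = 5.871² + 3 = 34.47 + 3 = 37.5.
Round up.

n = 38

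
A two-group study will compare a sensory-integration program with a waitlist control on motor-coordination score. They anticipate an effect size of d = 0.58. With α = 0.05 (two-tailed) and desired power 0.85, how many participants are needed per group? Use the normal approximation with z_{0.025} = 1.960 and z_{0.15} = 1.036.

For two independent groups with equal n: n = 2·((z_{α/2} + z_β) / d)².
z_{α/2} + z_β = 1.960 + 1.036 = 2.996.
n = 2 × (2.996 / 0.58)² = 2 × 5.166² = 2 × 26.68 = 53.4.
Round up to the next whole participant.

n = 54 per group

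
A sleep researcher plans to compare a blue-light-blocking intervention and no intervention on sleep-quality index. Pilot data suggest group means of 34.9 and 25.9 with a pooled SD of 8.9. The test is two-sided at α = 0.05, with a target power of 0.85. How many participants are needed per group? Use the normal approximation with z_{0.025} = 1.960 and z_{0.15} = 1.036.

Cohen's d = |M₁ − M₂| / SD_pooled = |34.9 − 25.9| / 8.9 = 9.0 / 8.9 = 1.011.
For two independent groups with equal n: n = 2·((z_{α/2} + z_β) / d)².
z_{α/2} + z_β = 1.960 + 1.036 = 2.996.
n = 2 × (2.996 / 1.011)² = 2 × 2.963² = 2 × 8.78 = 17.6.
Round up to the next whole participant.

n = 18 per group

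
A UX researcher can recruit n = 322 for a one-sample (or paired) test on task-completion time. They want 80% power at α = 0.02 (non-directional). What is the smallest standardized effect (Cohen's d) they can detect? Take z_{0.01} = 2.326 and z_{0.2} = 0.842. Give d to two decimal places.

For a single sample (or paired design) of n = 322: d_min = (z_{α/2} + z_β)/√n.
z-sum = 2.326 + 0.842 = 3.168.
d_min = 3.168 / √322 = 3.168 / 17.944 = 0.177.

d_min ≈ 0.18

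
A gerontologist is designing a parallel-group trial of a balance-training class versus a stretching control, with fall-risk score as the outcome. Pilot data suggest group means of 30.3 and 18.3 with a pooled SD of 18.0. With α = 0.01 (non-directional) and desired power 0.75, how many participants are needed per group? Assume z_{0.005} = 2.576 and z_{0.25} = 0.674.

Cohen's d = |M₁ − M₂| / SD_pooled = |30.3 − 18.3| / 18.0 = 12.0 / 18.0 = 0.667.
For two independent groups with equal n: n = 2·((z_{α/2} + z_β) / d)².
z_{α/2} + z_β = 2.576 + 0.674 = 3.250.
n = 2 × (3.250 / 0.667)² = 2 × 4.873² = 2 × 23.74 = 47.5.
Round up to the next whole participant.

n = 48 per group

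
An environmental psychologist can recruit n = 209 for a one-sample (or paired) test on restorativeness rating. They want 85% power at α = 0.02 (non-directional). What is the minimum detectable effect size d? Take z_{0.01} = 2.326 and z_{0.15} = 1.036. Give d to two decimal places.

For a single sample (or paired design) of n = 209: d_min = (z_{α/2} + z_β)/√n.
z-sum = 2.326 + 1.036 = 3.362.
d_min = 3.362 / √209 = 3.362 / 14.457 = 0.233.

d_min ≈ 0.23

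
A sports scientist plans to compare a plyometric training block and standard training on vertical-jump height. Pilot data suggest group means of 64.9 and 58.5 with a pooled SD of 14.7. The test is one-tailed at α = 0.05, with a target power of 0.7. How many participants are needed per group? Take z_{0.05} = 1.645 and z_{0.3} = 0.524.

Cohen's d = |M₁ − M₂| / SD_pooled = |64.9 − 58.5| / 14.7 = 6.4 / 14.7 = 0.435.
For two independent groups with equal n: n = 2·((z_{α} + z_β) / d)².
z_{α} + z_β = 1.645 + 0.524 = 2.169.
n = 2 × (2.169 / 0.435)² = 2 × 4.986² = 2 × 24.86 = 49.7.
Round up to the next whole participant.

n = 50 per group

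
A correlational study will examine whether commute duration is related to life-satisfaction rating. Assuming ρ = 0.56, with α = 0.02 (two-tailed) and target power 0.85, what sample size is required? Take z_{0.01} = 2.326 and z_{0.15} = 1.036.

Fisher's z: C = ½·ln((1+r)/(1−r)) = ½·ln(3.5455) = 0.6328.
n = ((z_{α/2} + z_β)/C)² + 3.
(2.326 + 1.036) / 0.6328 = 3.362 / 0.6328 = 5.313.
n = 5.313² + 3 = 28.23 + 3 = 31.2.
Round up.

n = 32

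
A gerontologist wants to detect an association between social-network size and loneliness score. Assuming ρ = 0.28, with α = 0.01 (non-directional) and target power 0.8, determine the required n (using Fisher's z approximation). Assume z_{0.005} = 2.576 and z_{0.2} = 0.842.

Fisher's z: C = ½·ln((1+r)/(1−r)) = ½·ln(1.7778) = 0.2877.
n = ((z_{α/2} + z_β)/C)² + 3.
(2.576 + 0.842) / 0.2877 = 3.418 / 0.2877 = 11.880.
n = 11.880² + 3 = 141.14 + 3 = 144.1.
Round up.

n = 145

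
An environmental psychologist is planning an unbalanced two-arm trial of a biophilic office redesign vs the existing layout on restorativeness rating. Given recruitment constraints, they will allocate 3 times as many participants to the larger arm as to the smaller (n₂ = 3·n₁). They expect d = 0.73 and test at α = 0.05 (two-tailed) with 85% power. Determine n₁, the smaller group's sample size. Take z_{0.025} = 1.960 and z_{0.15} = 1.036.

With allocation ratio k = n₂/n₁ = 3, Var(x̄₁−x̄₂) = σ²(1/n₁ + 1/(k·n₁)) = σ²·(k+1)/(k·n₁).
So n₁ = (1 + 1/k)·((z_{α/2} + z_β)/d)² = 1.333 × (2.996/0.73)².
n₁ = 1.333 × 16.84 = 22.5.
Round up: n₁ = 23, giving n₂ = 3 × 23 = 69.

n₁ = 23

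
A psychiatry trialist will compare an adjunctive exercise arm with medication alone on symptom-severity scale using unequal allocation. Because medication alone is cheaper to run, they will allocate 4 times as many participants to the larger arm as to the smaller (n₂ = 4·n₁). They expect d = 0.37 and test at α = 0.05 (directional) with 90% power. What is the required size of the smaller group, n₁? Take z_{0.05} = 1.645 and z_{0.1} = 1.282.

With allocation ratio k = n₂/n₁ = 4, Var(x̄₁−x̄₂) = σ²(1/n₁ + 1/(k·n₁)) = σ²·(k+1)/(k·n₁).
So n₁ = (1 + 1/k)·((z_{α} + z_β)/d)² = 1.250 × (2.927/0.37)².
n₁ = 1.250 × 62.58 = 78.2.
Round up: n₁ = 79, giving n₂ = 4 × 79 = 316.

n₁ = 79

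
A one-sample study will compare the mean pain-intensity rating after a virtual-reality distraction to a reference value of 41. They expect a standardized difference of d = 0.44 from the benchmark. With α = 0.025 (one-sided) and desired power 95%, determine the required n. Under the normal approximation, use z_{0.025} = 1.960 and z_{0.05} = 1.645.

n = 68

For a one-sample test: n = ((z_{α} + z_β) / d)².
z_{α} + z_β = 1.960 + 1.645 = 3.605.
n = (3.605 / 0.44)² = 8.193² = 67.13.
Round up.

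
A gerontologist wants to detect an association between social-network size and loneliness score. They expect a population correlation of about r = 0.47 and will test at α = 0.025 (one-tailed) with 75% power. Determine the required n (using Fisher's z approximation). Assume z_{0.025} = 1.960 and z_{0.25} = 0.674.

Fisher's z: C = ½·ln((1+r)/(1−r)) = ½·ln(2.7736) = 0.5101.
n = ((z_{α} + z_β)/C)² + 3.
(1.960 + 0.674) / 0.5101 = 2.634 / 0.5101 = 5.164.
n = 5.164² + 3 = 26.66 + 3 = 29.7.
Round up.

n = 30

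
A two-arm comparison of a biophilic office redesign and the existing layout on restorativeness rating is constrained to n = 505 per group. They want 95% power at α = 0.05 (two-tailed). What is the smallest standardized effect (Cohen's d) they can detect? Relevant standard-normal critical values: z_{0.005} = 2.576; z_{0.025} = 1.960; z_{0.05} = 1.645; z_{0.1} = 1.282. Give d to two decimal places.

For two independent groups of n = 505 each: d_min = (z_{α/2} + z_β)·√(2/n).
z-sum = 1.960 + 1.645 = 3.605.
d_min = 3.605 × √(2/505) = 3.605 × 0.0629 = 0.227.

d_min ≈ 0.23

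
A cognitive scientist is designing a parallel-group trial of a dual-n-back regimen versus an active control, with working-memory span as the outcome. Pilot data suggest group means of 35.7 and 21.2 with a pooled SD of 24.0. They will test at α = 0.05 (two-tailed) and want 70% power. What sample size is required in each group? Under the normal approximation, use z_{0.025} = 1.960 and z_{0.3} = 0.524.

Cohen's d = |M₁ − M₂| / SD_pooled = |35.7 − 21.2| / 24.0 = 14.5 / 24.0 = 0.604.
For two independent groups with equal n: n = 2·((z_{α/2} + z_β) / d)².
z_{α/2} + z_β = 1.960 + 0.524 = 2.484.
n = 2 × (2.484 / 0.604)² = 2 × 4.113² = 2 × 16.91 = 33.8.
Round up to the next whole participant.

n = 34 per group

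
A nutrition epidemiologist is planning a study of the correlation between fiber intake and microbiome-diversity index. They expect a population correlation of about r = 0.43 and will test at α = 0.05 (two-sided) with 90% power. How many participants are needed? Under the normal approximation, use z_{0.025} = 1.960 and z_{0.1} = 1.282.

Fisher's z: C = ½·ln((1+r)/(1−r)) = ½·ln(2.5088) = 0.4599.
n = ((z_{α/2} + z_β)/C)² + 3.
(1.960 + 1.282) / 0.4599 = 3.242 / 0.4599 = 7.049.
n = 7.049² + 3 = 49.69 + 3 = 52.7.
Round up.

n = 53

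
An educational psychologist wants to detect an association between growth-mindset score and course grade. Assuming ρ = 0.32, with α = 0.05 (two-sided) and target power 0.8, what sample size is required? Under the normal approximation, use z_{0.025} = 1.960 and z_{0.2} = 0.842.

n = 75

Fisher's z: C = ½·ln((1+r)/(1−r)) = ½·ln(1.9412) = 0.3316.
n = ((z_{α/2} + z_β)/C)² + 3.
(1.960 + 0.842) / 0.3316 = 2.802 / 0.3316 = 8.450.
n = 8.450² + 3 = 71.40 + 3 = 74.4.
Round up.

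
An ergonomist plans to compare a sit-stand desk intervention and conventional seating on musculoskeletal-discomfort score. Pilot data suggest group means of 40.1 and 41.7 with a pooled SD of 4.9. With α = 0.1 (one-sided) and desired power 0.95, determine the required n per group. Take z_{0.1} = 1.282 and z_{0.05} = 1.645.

Cohen's d = |M₁ − M₂| / SD_pooled = |40.1 − 41.7| / 4.9 = 1.6 / 4.9 = 0.327.
For two independent groups with equal n: n = 2·((z_{α} + z_β) / d)².
z_{α} + z_β = 1.282 + 1.645 = 2.927.
n = 2 × (2.927 / 0.327)² = 2 × 8.951² = 2 × 80.12 = 160.2.
Round up to the next whole participant.

n = 161 per group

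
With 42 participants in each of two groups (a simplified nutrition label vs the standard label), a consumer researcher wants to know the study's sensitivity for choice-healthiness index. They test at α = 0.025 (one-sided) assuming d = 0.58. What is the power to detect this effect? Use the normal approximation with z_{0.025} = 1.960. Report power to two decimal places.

For two equal groups, power = Φ(d·√(n/2) − z_{α}).
d·√(n/2) = 0.58 × √(42/2) = 0.58 × 4.583 = 2.658.
z_β = 2.658 − 1.960 = 0.698.
Power = Φ(0.698) = 0.757.

power ≈ 0.76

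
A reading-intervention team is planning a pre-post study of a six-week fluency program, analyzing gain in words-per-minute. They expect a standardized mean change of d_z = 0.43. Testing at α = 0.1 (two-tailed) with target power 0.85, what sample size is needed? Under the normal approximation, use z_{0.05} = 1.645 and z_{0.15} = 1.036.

For a paired (one-sample on differences) test: n = ((z_{α/2} + z_β) / d)².
z_{α/2} + z_β = 1.645 + 1.036 = 2.681.
n = (2.681 / 0.43)² = 6.235² = 38.87.
Round up.

n = 39 pairs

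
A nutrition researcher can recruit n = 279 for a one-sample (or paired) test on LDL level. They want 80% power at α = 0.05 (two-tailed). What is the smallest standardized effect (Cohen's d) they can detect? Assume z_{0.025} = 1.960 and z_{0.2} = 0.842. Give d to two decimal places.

For a single sample (or paired design) of n = 279: d_min = (z_{α/2} + z_β)/√n.
z-sum = 1.960 + 0.842 = 2.802.
d_min = 2.802 / √279 = 2.802 / 16.703 = 0.168.

d_min ≈ 0.17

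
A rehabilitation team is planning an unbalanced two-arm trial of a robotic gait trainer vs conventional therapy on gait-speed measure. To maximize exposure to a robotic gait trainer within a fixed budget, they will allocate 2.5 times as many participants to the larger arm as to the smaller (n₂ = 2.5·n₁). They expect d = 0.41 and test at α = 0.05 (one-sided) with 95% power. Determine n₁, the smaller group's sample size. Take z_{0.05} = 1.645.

With allocation ratio k = n₂/n₁ = 2.5, Var(x̄₁−x̄₂) = σ²(1/n₁ + 1/(k·n₁)) = σ²·(k+1)/(k·n₁).
So n₁ = (1 + 1/k)·((z_{α} + z_β)/d)² = 1.400 × (3.290/0.41)².
n₁ = 1.400 × 64.39 = 90.1.
Round up: n₁ = 91, giving n₂ = ⌈2.5 × 91⌉ = ⌈227.5⌉ = 228.

n₁ = 91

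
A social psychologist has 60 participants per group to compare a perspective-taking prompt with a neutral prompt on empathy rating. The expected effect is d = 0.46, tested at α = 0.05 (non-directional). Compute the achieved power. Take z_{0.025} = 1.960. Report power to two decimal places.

For two equal groups, power = Φ(d·√(n/2) − z_{α/2}).
d·√(n/2) = 0.46 × √(60/2) = 0.46 × 5.477 = 2.520.
z_β = 2.520 − 1.960 = 0.560.
Power = Φ(0.560) = 0.712.

power ≈ 0.71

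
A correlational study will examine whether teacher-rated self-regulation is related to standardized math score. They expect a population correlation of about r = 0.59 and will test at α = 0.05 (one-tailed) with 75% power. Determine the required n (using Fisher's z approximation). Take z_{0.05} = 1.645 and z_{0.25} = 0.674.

Fisher's z: C = ½·ln((1+r)/(1−r)) = ½·ln(3.8780) = 0.6777.
n = ((z_{α} + z_β)/C)² + 3.
(1.645 + 0.674) / 0.6777 = 2.319 / 0.6777 = 3.422.
n = 3.422² + 3 = 11.71 + 3 = 14.7.
Round up.

n = 15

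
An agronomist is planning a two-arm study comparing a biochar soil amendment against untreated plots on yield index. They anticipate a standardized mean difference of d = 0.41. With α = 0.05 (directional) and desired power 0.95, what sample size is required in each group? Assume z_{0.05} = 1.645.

For two independent groups with equal n: n = 2·((z_{α} + z_β) / d)².
z_{α} + z_β = 1.645 + 1.645 = 3.290.
n = 2 × (3.290 / 0.41)² = 2 × 8.024² = 2 × 64.39 = 128.8.
Round up to the next whole participant.

n = 129 per group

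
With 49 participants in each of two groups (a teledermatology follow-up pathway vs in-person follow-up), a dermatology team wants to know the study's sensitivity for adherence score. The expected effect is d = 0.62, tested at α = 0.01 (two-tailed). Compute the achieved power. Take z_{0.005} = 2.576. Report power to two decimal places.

power ≈ 0.69

For two equal groups, power = Φ(d·√(n/2) − z_{α/2}).
d·√(n/2) = 0.62 × √(49/2) = 0.62 × 4.950 = 3.069.
z_β = 3.069 − 2.576 = 0.493.
Power = Φ(0.493) = 0.689.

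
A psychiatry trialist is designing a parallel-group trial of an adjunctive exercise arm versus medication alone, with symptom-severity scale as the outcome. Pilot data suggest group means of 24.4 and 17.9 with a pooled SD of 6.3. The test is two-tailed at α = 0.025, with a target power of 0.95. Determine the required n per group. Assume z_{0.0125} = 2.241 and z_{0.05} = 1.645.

Cohen's d = |M₁ − M₂| / SD_pooled = |24.4 − 17.9| / 6.3 = 6.5 / 6.3 = 1.032.
For two independent groups with equal n: n = 2·((z_{α/2} + z_β) / d)².
z_{α/2} + z_β = 2.241 + 1.645 = 3.886.
n = 2 × (3.886 / 1.032)² = 2 × 3.766² = 2 × 14.18 = 28.4.
Round up to the next whole participant.

n = 29 per group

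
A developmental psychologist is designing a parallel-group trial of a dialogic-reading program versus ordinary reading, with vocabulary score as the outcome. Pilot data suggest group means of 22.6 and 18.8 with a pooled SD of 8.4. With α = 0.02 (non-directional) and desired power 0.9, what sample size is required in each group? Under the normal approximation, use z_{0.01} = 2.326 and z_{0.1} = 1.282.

n = 128 per group

Cohen's d = |M₁ − M₂| / SD_pooled = |22.6 − 18.8| / 8.4 = 3.8 / 8.4 = 0.452.
For two independent groups with equal n: n = 2·((z_{α/2} + z_β) / d)².
z_{α/2} + z_β = 2.326 + 1.282 = 3.608.
n = 2 × (3.608 / 0.452)² = 2 × 7.982² = 2 × 63.72 = 127.4.
Round up to the next whole participant.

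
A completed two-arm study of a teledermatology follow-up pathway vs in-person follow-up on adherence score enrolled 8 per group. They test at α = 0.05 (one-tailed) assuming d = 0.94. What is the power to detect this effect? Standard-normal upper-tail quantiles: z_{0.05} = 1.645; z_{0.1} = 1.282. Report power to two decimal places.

For two equal groups, power = Φ(d·√(n/2) − z_{α}).
d·√(n/2) = 0.94 × √(8/2) = 0.94 × 2.000 = 1.880.
z_β = 1.880 − 1.645 = 0.235.
Power = Φ(0.235) = 0.593.

power ≈ 0.59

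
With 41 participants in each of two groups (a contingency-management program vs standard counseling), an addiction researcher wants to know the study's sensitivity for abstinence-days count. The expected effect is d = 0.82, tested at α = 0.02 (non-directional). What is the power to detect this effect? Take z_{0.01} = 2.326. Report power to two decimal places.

For two equal groups, power = Φ(d·√(n/2) − z_{α/2}).
d·√(n/2) = 0.82 × √(41/2) = 0.82 × 4.528 = 3.713.
z_β = 3.713 − 2.326 = 1.387.
Power = Φ(1.387) = 0.917.

power ≈ 0.92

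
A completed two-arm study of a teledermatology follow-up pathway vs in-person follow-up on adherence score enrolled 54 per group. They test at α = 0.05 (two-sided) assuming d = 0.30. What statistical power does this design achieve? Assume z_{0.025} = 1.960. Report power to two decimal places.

For two equal groups, power = Φ(d·√(n/2) − z_{α/2}).
d·√(n/2) = 0.30 × √(54/2) = 0.30 × 5.196 = 1.559.
z_β = 1.559 − 1.960 = -0.401.
Power = Φ(-0.401) = 0.344.

power ≈ 0.34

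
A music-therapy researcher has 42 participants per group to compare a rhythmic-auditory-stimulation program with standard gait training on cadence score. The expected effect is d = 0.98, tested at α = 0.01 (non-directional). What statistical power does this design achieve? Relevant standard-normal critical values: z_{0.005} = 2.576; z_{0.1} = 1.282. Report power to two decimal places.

For two equal groups, power = Φ(d·√(n/2) − z_{α/2}).
d·√(n/2) = 0.98 × √(42/2) = 0.98 × 4.583 = 4.491.
z_β = 4.491 − 2.576 = 1.915.
Power = Φ(1.915) = 0.972.

power ≈ 0.97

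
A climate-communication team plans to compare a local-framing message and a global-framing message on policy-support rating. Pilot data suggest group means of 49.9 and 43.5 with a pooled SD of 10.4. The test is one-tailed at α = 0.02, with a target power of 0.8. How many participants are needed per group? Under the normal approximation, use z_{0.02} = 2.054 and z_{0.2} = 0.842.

Cohen's d = |M₁ − M₂| / SD_pooled = |49.9 − 43.5| / 10.4 = 6.4 / 10.4 = 0.615.
For two independent groups with equal n: n = 2·((z_{α} + z_β) / d)².
z_{α} + z_β = 2.054 + 0.842 = 2.896.
n = 2 × (2.896 / 0.615)² = 2 × 4.709² = 2 × 22.17 = 44.3.
Round up to the next whole participant.

n = 45 per group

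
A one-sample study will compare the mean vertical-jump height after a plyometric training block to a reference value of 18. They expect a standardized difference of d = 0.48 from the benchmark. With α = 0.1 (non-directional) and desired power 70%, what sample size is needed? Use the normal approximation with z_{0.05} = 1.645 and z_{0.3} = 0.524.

n = 21

For a one-sample test: n = ((z_{α/2} + z_β) / d)².
z_{α/2} + z_β = 1.645 + 0.524 = 2.169.
n = (2.169 / 0.48)² = 4.519² = 20.42.
Round up.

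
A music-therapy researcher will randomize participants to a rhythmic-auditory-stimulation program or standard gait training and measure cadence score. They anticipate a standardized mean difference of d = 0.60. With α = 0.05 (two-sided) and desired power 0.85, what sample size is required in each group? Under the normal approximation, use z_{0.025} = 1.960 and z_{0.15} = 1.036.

For two independent groups with equal n: n = 2·((z_{α/2} + z_β) / d)².
z_{α/2} + z_β = 1.960 + 1.036 = 2.996.
n = 2 × (2.996 / 0.60)² = 2 × 4.993² = 2 × 24.93 = 49.9.
Round up to the next whole participant.

n = 50 per group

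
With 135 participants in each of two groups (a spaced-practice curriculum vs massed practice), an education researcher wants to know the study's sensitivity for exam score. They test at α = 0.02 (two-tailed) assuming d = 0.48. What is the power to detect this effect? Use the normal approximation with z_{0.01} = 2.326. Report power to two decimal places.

power ≈ 0.95

For two equal groups, power = Φ(d·√(n/2) − z_{α/2}).
d·√(n/2) = 0.48 × √(135/2) = 0.48 × 8.216 = 3.944.
z_β = 3.944 − 2.326 = 1.618.
Power = Φ(1.618) = 0.947.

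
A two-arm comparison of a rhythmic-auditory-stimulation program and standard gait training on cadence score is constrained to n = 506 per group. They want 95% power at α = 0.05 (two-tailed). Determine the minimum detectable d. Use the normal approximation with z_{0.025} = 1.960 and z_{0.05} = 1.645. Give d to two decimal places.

d_min ≈ 0.23

For two independent groups of n = 506 each: d_min = (z_{α/2} + z_β)·√(2/n).
z-sum = 1.960 + 1.645 = 3.605.
d_min = 3.605 × √(2/506) = 3.605 × 0.0629 = 0.227.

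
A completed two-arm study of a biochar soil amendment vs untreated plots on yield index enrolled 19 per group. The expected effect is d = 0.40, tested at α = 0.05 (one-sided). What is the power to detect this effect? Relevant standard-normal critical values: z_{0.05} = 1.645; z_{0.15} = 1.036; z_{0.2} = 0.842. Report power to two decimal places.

power ≈ 0.34

For two equal groups, power = Φ(d·√(n/2) − z_{α}).
d·√(n/2) = 0.40 × √(19/2) = 0.40 × 3.082 = 1.233.
z_β = 1.233 − 1.645 = -0.412.
Power = Φ(-0.412) = 0.340.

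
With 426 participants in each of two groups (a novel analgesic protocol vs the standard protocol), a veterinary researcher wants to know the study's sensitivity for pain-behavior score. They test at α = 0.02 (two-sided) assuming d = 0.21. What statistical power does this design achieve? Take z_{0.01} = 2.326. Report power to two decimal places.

For two equal groups, power = Φ(d·√(n/2) − z_{α/2}).
d·√(n/2) = 0.21 × √(426/2) = 0.21 × 14.595 = 3.065.
z_β = 3.065 − 2.326 = 0.739.
Power = Φ(0.739) = 0.770.

power ≈ 0.77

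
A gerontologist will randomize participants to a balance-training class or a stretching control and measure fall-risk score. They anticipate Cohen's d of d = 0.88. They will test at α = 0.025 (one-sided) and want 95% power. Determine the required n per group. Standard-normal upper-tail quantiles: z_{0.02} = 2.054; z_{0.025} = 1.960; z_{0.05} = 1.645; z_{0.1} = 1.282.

For two independent groups with equal n: n = 2·((z_{α} + z_β) / d)².
z_{α} + z_β = 1.960 + 1.645 = 3.605.
n = 2 × (3.605 / 0.88)² = 2 × 4.097² = 2 × 16.78 = 33.6.
Round up to the next whole participant.

n = 34 per group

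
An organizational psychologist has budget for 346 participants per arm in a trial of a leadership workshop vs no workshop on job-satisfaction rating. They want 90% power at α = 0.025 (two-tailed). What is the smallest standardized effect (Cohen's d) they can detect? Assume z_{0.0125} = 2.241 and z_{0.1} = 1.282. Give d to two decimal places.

d_min ≈ 0.27

For two independent groups of n = 346 each: d_min = (z_{α/2} + z_β)·√(2/n).
z-sum = 2.241 + 1.282 = 3.523.
d_min = 3.523 × √(2/346) = 3.523 × 0.0760 = 0.268.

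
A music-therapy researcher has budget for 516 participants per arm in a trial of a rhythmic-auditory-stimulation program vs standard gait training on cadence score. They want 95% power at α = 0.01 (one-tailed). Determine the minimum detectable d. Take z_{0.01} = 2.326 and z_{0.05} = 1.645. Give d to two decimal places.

For two independent groups of n = 516 each: d_min = (z_{α} + z_β)·√(2/n).
z-sum = 2.326 + 1.645 = 3.971.
d_min = 3.971 × √(2/516) = 3.971 × 0.0623 = 0.247.

d_min ≈ 0.25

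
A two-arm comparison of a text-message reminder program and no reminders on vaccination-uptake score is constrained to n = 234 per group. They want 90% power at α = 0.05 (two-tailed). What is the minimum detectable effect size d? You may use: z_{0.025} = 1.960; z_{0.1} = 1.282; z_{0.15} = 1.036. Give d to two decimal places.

For two independent groups of n = 234 each: d_min = (z_{α/2} + z_β)·√(2/n).
z-sum = 1.960 + 1.282 = 3.242.
d_min = 3.242 × √(2/234) = 3.242 × 0.0925 = 0.300.

d_min ≈ 0.30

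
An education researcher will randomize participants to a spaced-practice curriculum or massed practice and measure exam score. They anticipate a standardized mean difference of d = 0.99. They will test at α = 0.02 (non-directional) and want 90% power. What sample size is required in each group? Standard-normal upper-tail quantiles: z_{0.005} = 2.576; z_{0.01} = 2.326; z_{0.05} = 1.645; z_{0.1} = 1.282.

n = 27 per group

For two independent groups with equal n: n = 2·((z_{α/2} + z_β) / d)².
z_{α/2} + z_β = 2.326 + 1.282 = 3.608.
n = 2 × (3.608 / 0.99)² = 2 × 3.644² = 2 × 13.28 = 26.6.
Round up to the next whole participant.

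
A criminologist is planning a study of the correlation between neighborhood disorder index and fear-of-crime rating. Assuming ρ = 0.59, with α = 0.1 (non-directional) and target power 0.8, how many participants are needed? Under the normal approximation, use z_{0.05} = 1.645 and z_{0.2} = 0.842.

n = 17

Fisher's z: C = ½·ln((1+r)/(1−r)) = ½·ln(3.8780) = 0.6777.
n = ((z_{α/2} + z_β)/C)² + 3.
(1.645 + 0.842) / 0.6777 = 2.487 / 0.6777 = 3.670.
n = 3.670² + 3 = 13.47 + 3 = 16.5.
Round up.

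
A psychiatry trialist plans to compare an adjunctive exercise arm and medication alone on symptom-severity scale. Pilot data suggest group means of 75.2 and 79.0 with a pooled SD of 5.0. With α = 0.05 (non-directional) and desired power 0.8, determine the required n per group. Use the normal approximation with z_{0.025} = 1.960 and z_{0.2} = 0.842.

Cohen's d = |M₁ − M₂| / SD_pooled = |75.2 − 79.0| / 5.0 = 3.8 / 5.0 = 0.760.
For two independent groups with equal n: n = 2·((z_{α/2} + z_β) / d)².
z_{α/2} + z_β = 1.960 + 0.842 = 2.802.
n = 2 × (2.802 / 0.760)² = 2 × 3.687² = 2 × 13.59 = 27.2.
Round up to the next whole participant.

n = 28 per group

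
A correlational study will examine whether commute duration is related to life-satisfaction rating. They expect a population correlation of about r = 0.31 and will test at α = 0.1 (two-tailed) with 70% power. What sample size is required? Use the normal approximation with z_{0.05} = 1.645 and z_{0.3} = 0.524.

n = 49

Fisher's z: C = ½·ln((1+r)/(1−r)) = ½·ln(1.8986) = 0.3205.
n = ((z_{α/2} + z_β)/C)² + 3.
(1.645 + 0.524) / 0.3205 = 2.169 / 0.3205 = 6.768.
n = 6.768² + 3 = 45.80 + 3 = 48.8.
Round up.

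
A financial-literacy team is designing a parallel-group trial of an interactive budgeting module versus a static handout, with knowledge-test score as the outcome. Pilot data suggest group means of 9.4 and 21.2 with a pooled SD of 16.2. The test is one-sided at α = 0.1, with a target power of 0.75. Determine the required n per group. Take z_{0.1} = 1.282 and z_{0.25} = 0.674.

n = 15 per group

Cohen's d = |M₁ − M₂| / SD_pooled = |9.4 − 21.2| / 16.2 = 11.8 / 16.2 = 0.728.
For two independent groups with equal n: n = 2·((z_{α} + z_β) / d)².
z_{α} + z_β = 1.282 + 0.674 = 1.956.
n = 2 × (1.956 / 0.728)² = 2 × 2.687² = 2 × 7.22 = 14.4.
Round up to the next whole participant.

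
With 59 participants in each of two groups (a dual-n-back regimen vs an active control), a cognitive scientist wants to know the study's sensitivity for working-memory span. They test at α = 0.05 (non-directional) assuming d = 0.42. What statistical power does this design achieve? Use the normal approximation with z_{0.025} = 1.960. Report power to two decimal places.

For two equal groups, power = Φ(d·√(n/2) − z_{α/2}).
d·√(n/2) = 0.42 × √(59/2) = 0.42 × 5.431 = 2.281.
z_β = 2.281 − 1.960 = 0.321.
Power = Φ(0.321) = 0.626.

power ≈ 0.63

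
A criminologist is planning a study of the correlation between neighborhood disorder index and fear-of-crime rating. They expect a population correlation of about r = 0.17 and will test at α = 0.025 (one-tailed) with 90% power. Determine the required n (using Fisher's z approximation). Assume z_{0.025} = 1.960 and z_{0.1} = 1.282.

n = 360

Fisher's z: C = ½·ln((1+r)/(1−r)) = ½·ln(1.4096) = 0.1717.
n = ((z_{α} + z_β)/C)² + 3.
(1.960 + 1.282) / 0.1717 = 3.242 / 0.1717 = 18.882.
n = 18.882² + 3 = 356.52 + 3 = 359.5.
Round up.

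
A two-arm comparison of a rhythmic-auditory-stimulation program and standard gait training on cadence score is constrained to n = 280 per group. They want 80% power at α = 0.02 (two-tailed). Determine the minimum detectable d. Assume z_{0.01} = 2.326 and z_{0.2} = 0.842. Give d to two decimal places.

d_min ≈ 0.27

For two independent groups of n = 280 each: d_min = (z_{α/2} + z_β)·√(2/n).
z-sum = 2.326 + 0.842 = 3.168.
d_min = 3.168 × √(2/280) = 3.168 × 0.0845 = 0.268.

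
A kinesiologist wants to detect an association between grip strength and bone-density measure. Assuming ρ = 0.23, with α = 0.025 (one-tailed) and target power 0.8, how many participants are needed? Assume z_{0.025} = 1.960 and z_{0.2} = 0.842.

Fisher's z: C = ½·ln((1+r)/(1−r)) = ½·ln(1.5974) = 0.2342.
n = ((z_{α} + z_β)/C)² + 3.
(1.960 + 0.842) / 0.2342 = 2.802 / 0.2342 = 11.964.
n = 11.964² + 3 = 143.14 + 3 = 146.1.
Round up.

n = 147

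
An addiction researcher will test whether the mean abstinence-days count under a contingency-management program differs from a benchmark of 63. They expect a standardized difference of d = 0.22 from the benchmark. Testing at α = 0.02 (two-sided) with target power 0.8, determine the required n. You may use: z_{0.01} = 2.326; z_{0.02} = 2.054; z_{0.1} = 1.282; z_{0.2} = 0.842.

n = 208

For a one-sample test: n = ((z_{α/2} + z_β) / d)².
z_{α/2} + z_β = 2.326 + 0.842 = 3.168.
n = (3.168 / 0.22)² = 14.400² = 207.36.
Round up.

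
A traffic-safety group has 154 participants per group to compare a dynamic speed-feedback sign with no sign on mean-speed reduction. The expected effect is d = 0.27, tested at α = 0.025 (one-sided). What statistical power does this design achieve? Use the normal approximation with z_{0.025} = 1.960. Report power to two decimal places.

For two equal groups, power = Φ(d·√(n/2) − z_{α}).
d·√(n/2) = 0.27 × √(154/2) = 0.27 × 8.775 = 2.369.
z_β = 2.369 − 1.960 = 0.409.
Power = Φ(0.409) = 0.659.

power ≈ 0.66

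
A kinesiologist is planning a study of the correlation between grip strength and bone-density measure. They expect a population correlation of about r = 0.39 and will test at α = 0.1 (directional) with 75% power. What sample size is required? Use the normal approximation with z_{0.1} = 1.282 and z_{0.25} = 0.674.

Fisher's z: C = ½·ln((1+r)/(1−r)) = ½·ln(2.2787) = 0.4118.
n = ((z_{α} + z_β)/C)² + 3.
(1.282 + 0.674) / 0.4118 = 1.956 / 0.4118 = 4.750.
n = 4.750² + 3 = 22.56 + 3 = 25.6.
Round up.

n = 26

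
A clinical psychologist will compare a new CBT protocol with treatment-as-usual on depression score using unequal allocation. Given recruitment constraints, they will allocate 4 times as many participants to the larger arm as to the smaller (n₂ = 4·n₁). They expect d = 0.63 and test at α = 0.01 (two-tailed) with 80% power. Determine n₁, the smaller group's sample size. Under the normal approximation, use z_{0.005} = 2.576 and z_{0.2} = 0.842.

n₁ = 37

With allocation ratio k = n₂/n₁ = 4, Var(x̄₁−x̄₂) = σ²(1/n₁ + 1/(k·n₁)) = σ²·(k+1)/(k·n₁).
So n₁ = (1 + 1/k)·((z_{α/2} + z_β)/d)² = 1.250 × (3.418/0.63)².
n₁ = 1.250 × 29.43 = 36.8.
Round up: n₁ = 37, giving n₂ = 4 × 37 = 148.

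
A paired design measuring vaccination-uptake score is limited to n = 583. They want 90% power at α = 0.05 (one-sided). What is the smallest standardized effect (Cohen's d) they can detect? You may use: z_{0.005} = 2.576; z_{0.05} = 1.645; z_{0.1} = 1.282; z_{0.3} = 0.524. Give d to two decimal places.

d_min ≈ 0.12

For a single sample (or paired design) of n = 583: d_min = (z_{α} + z_β)/√n.
z-sum = 1.645 + 1.282 = 2.927.
d_min = 2.927 / √583 = 2.927 / 24.145 = 0.121.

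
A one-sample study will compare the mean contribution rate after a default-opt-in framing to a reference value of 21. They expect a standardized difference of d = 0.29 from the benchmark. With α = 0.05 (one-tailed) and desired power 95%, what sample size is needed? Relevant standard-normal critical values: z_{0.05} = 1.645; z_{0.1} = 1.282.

For a one-sample test: n = ((z_{α} + z_β) / d)².
z_{α} + z_β = 1.645 + 1.645 = 3.290.
n = (3.290 / 0.29)² = 11.345² = 128.71.
Round up.

n = 129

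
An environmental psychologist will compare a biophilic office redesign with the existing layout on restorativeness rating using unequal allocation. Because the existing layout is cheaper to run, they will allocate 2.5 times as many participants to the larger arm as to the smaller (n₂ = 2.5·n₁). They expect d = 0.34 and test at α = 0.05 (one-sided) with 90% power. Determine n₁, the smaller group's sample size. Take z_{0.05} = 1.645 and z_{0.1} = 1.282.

With allocation ratio k = n₂/n₁ = 2.5, Var(x̄₁−x̄₂) = σ²(1/n₁ + 1/(k·n₁)) = σ²·(k+1)/(k·n₁).
So n₁ = (1 + 1/k)·((z_{α} + z_β)/d)² = 1.400 × (2.927/0.34)².
n₁ = 1.400 × 74.11 = 103.8.
Round up: n₁ = 104, giving n₂ = 2.5 × 104 = 260.

n₁ = 104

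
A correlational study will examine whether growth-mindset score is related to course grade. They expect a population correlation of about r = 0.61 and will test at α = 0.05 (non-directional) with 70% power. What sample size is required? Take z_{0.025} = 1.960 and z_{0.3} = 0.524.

Fisher's z: C = ½·ln((1+r)/(1−r)) = ½·ln(4.1282) = 0.7089.
n = ((z_{α/2} + z_β)/C)² + 3.
(1.960 + 0.524) / 0.7089 = 2.484 / 0.7089 = 3.504.
n = 3.504² + 3 = 12.28 + 3 = 15.3.
Round up.

n = 16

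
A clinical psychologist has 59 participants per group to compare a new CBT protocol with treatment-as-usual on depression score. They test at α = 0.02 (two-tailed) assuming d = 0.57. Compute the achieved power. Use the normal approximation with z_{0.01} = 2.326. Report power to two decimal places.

power ≈ 0.78

For two equal groups, power = Φ(d·√(n/2) − z_{α/2}).
d·√(n/2) = 0.57 × √(59/2) = 0.57 × 5.431 = 3.096.
z_β = 3.096 − 2.326 = 0.770.
Power = Φ(0.770) = 0.779.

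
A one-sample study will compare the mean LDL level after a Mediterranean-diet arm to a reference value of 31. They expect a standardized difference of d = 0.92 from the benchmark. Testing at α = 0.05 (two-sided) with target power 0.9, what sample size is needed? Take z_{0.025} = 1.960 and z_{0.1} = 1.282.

For a one-sample test: n = ((z_{α/2} + z_β) / d)².
z_{α/2} + z_β = 1.960 + 1.282 = 3.242.
n = (3.242 / 0.92)² = 3.524² = 12.42.
Round up.

n = 13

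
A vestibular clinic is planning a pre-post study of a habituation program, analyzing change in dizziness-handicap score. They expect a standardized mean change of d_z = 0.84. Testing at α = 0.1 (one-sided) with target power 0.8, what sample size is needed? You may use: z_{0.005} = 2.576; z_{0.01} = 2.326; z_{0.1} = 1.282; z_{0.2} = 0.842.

n = 7 pairs

For a paired (one-sample on differences) test: n = ((z_{α} + z_β) / d)².
z_{α} + z_β = 1.282 + 0.842 = 2.124.
n = (2.124 / 0.84)² = 2.529² = 6.39.
Round up.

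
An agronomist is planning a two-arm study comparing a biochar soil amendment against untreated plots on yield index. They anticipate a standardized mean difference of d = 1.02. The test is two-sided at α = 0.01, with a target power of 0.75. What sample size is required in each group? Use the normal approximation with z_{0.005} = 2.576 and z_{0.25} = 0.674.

n = 21 per group

For two independent groups with equal n: n = 2·((z_{α/2} + z_β) / d)².
z_{α/2} + z_β = 2.576 + 0.674 = 3.250.
n = 2 × (3.250 / 1.02)² = 2 × 3.186² = 2 × 10.15 = 20.3.
Round up to the next whole participant.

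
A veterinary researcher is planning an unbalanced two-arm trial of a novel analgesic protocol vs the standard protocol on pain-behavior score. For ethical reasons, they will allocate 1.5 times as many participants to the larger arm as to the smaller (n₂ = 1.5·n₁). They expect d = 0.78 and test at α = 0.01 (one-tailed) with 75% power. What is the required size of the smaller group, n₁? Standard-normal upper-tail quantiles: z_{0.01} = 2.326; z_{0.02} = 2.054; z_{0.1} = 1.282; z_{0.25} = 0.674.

With allocation ratio k = n₂/n₁ = 1.5, Var(x̄₁−x̄₂) = σ²(1/n₁ + 1/(k·n₁)) = σ²·(k+1)/(k·n₁).
So n₁ = (1 + 1/k)·((z_{α} + z_β)/d)² = 1.667 × (3.000/0.78)².
n₁ = 1.667 × 14.79 = 24.7.
Round up: n₁ = 25, giving n₂ = ⌈1.5 × 25⌉ = ⌈37.5⌉ = 38.

n₁ = 25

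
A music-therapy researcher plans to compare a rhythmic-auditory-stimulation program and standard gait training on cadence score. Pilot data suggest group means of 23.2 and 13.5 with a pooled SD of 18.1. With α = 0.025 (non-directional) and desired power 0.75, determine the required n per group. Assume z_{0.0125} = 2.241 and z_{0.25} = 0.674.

Cohen's d = |M₁ − M₂| / SD_pooled = |23.2 − 13.5| / 18.1 = 9.7 / 18.1 = 0.536.
For two independent groups with equal n: n = 2·((z_{α/2} + z_β) / d)².
z_{α/2} + z_β = 2.241 + 0.674 = 2.915.
n = 2 × (2.915 / 0.536)² = 2 × 5.438² = 2 × 29.58 = 59.2.
Round up to the next whole participant.

n = 60 per group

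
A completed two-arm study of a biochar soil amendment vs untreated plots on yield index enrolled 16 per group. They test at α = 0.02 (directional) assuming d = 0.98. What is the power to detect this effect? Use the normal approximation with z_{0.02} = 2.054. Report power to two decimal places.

For two equal groups, power = Φ(d·√(n/2) − z_{α}).
d·√(n/2) = 0.98 × √(16/2) = 0.98 × 2.828 = 2.772.
z_β = 2.772 − 2.054 = 0.718.
Power = Φ(0.718) = 0.764.

power ≈ 0.76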